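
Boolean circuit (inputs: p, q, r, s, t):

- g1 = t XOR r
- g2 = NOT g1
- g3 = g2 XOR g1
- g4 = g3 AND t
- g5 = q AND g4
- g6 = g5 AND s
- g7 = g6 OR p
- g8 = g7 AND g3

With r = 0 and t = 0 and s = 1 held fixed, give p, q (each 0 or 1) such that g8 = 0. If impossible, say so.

p=0 q=0

g8 = g7 AND g3 must be 0, so at least one of g7, g3 is 0.
Check with r = 0 and t = 0 and s = 1 and p=0, q=0:
g1 = t XOR r = 0 XOR 0 = 0
g2 = NOT g1 = NOT 0 = 1
g3 = g2 XOR g1 = 1 XOR 0 = 1
g4 = g3 AND t = 1 AND 0 = 0
g5 = q AND g4 = 0 AND 0 = 0
g6 = g5 AND s = 0 AND 1 = 0
g7 = g6 OR p = 0 OR 0 = 0
g8 = g7 AND g3 = 0 AND 1 = 0
So g8 = 0.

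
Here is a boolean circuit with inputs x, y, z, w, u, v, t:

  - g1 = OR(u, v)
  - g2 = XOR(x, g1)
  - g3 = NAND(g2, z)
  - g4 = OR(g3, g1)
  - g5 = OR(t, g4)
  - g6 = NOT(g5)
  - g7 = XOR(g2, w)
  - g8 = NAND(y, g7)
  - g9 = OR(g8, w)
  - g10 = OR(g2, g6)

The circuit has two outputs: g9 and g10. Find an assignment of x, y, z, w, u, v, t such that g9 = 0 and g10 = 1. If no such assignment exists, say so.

x=0, y=1, z=1, w=0, u=0, v=1, t=0

Check with x=0, y=1, z=1, w=0, u=0, v=1, t=0:
g1 = OR(u, v) = OR(0, 1) = 1
g2 = XOR(x, g1) = XOR(0, 1) = 1
g3 = NAND(g2, z) = NAND(1, 1) = 0
g4 = OR(g3, g1) = OR(0, 1) = 1
g5 = OR(t, g4) = OR(0, 1) = 1
g6 = NOT(g5) = NOT 1 = 0
g7 = XOR(g2, w) = XOR(1, 0) = 1
g8 = NAND(y, g7) = NAND(1, 1) = 0
g9 = OR(g8, w) = OR(0, 0) = 0
g10 = OR(g2, g6) = OR(1, 0) = 1
So g9 = 0 and g10 = 1.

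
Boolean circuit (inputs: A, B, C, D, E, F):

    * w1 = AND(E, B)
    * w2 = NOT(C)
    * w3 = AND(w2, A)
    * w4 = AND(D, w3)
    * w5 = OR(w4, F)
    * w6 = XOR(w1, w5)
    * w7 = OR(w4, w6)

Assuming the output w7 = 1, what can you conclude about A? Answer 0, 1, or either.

Both values of A occur among assignments with w7 = 1:
  A=0: A=0, B=0, C=0, D=0, E=0, F=1
  A=1: A=1, B=0, C=0, D=0, E=0, F=1

either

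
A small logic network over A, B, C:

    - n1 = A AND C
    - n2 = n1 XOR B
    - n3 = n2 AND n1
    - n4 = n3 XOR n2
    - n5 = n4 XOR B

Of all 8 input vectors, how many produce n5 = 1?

1

n5 = n4 XOR B must be 1, so n4 and B differ.
Satisfying assignments:
  A=1, B=1, C=1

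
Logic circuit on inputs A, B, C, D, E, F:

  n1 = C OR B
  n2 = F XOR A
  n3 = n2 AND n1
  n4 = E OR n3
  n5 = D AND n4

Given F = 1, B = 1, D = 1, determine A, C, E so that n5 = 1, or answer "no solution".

A=0 C=1 E=1

n5 = D AND n4 must be 1, so both D = 1 and n4 = 1.
n4 = E OR n3 must be 1, so at least one of E, n3 is 1.
Check with F = 1, B = 1, D = 1 and A=0, C=1, E=1:
n1 = C OR B = 1 OR 1 = 1
n2 = F XOR A = 1 XOR 0 = 1
n3 = n2 AND n1 = 1 AND 1 = 1
n4 = E OR n3 = 1 OR 1 = 1
n5 = D AND n4 = 1 AND 1 = 1
So n5 = 1.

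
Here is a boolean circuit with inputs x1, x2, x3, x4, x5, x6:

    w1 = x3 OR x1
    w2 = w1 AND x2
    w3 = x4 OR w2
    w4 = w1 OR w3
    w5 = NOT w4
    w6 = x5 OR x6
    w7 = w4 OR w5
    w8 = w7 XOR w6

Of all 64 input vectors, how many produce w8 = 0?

w8 = w7 XOR w6 must be 0, so w7 and w6 are equal.
Enumerating the 64 input combinations, 48 give w8 = 0 and 16 give w8 = 1.

48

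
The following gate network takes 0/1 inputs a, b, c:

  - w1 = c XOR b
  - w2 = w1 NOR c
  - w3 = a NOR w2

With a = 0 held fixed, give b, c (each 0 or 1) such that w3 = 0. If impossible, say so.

b=0, c=0

Check with a = 0 and b=0, c=0:
w1 = c XOR b = 0 XOR 0 = 0
w2 = w1 NOR c = 0 NOR 0 = 1
w3 = a NOR w2 = 0 NOR 1 = 0
So w3 = 0.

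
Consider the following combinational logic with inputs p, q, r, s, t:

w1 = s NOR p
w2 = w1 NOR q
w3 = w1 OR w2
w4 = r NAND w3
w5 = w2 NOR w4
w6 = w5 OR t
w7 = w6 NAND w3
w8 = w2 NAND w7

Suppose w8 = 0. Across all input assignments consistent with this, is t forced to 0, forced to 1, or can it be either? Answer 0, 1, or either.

w8 = w2 NAND w7 must be 0, so both w2 = 1 and w7 = 1.
Every assignment with w8 = 0 has t = 0; there are 6 such assignment(s).

0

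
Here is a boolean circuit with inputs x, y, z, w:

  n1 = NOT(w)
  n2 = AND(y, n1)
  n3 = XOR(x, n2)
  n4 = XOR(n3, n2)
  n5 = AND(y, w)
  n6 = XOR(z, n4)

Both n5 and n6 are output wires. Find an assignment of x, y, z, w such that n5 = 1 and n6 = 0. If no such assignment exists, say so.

Check with x=0, y=1, z=0, w=1:
n1 = NOT(w) = NOT 1 = 0
n2 = AND(y, n1) = AND(1, 0) = 0
n3 = XOR(x, n2) = XOR(0, 0) = 0
n4 = XOR(n3, n2) = XOR(0, 0) = 0
n5 = AND(y, w) = AND(1, 1) = 1
n6 = XOR(z, n4) = XOR(0, 0) = 0
So n5 = 1 and n6 = 0.

x=0, y=1, z=0, w=1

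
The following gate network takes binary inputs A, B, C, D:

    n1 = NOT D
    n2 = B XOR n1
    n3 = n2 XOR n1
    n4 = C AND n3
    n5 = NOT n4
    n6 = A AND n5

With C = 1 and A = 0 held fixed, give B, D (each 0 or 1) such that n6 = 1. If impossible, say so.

no solution exists

With C = 1 and A = 0 fixed, none of the 4 settings of B, D give n6 = 1.
For example, with B=0, D=1:
n1 = NOT D = NOT 1 = 0
n2 = B XOR n1 = 0 XOR 0 = 0
n3 = n2 XOR n1 = 0 XOR 0 = 0
n4 = C AND n3 = 1 AND 0 = 0
n5 = NOT n4 = NOT 0 = 1
n6 = A AND n5 = 0 AND 1 = 0
giving n6 = 0 ≠ 1.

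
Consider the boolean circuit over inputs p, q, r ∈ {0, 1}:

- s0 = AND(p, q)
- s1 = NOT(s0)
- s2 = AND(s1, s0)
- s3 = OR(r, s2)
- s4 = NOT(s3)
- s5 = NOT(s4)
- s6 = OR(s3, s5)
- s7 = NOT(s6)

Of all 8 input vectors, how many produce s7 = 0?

4

s7 = NOT(s6) must be 0, so s6 = 1.
s6 = OR(s3, s5) must be 1, so at least one of s3, s5 is 1.
Satisfying assignments:
  p=0, q=0, r=1
  p=0, q=1, r=1
  p=1, q=0, r=1
  p=1, q=1, r=1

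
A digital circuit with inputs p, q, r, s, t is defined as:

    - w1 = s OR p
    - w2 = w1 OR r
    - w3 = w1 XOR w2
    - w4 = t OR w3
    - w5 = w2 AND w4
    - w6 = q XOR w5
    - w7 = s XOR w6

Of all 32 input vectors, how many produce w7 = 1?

16

w7 = s XOR w6 must be 1, so s and w6 differ.
Enumerating the 32 input combinations, 16 give w7 = 1 and 16 give w7 = 0.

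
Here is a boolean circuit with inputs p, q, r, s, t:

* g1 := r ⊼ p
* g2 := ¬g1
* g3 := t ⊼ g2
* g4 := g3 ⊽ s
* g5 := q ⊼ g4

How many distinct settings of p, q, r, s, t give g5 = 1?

g5 = q ⊼ g4 must be 1, so at least one of q, g4 is 0.
Enumerating the 32 input combinations, 31 give g5 = 1 and 1 give g5 = 0.

31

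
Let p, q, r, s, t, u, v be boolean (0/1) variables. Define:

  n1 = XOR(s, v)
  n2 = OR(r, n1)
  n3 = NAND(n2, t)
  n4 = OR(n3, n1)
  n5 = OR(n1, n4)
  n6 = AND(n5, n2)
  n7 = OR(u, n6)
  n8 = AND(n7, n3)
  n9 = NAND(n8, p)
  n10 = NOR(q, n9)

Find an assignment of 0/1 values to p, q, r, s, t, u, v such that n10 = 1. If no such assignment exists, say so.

n10 = NOR(q, n9) must be 1, so both q = 0 and n9 = 0.
Check with p=1 q=0 r=1 s=1 t=0 u=0 v=0:
n1 = XOR(s, v) = XOR(1, 0) = 1
n2 = OR(r, n1) = OR(1, 1) = 1
n3 = NAND(n2, t) = NAND(1, 0) = 1
n4 = OR(n3, n1) = OR(1, 1) = 1
n5 = OR(n1, n4) = OR(1, 1) = 1
n6 = AND(n5, n2) = AND(1, 1) = 1
n7 = OR(u, n6) = OR(0, 1) = 1
n8 = AND(n7, n3) = AND(1, 1) = 1
n9 = NAND(n8, p) = NAND(1, 1) = 0
n10 = NOR(q, n9) = NOR(0, 0) = 1
So n10 = 1 as required.

p=1 q=0 r=1 s=1 t=0 u=0 v=0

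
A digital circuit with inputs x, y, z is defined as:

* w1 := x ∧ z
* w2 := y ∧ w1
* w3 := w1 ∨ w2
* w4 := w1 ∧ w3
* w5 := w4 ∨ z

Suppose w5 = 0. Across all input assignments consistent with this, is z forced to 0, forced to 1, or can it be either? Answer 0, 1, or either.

0

w5 = w4 ∨ z must be 0, so both w4 = 0 and z = 0.
Every assignment with w5 = 0 has z = 0; there are 4 such assignment(s).
  x=0, y=0, z=0
  x=0, y=1, z=0
  x=1, y=0, z=0
  x=1, y=1, z=0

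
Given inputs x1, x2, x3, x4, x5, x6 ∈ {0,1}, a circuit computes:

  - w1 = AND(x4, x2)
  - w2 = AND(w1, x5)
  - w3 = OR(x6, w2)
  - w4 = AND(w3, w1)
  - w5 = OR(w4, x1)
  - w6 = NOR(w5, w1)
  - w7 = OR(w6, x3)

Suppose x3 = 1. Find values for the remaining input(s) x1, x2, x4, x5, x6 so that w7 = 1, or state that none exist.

x1=1, x2=0, x4=1, x5=0, x6=0

Check with x3 = 1 and x1=1, x2=0, x4=1, x5=0, x6=0:
w1 = AND(x4, x2) = AND(1, 0) = 0
w2 = AND(w1, x5) = AND(0, 0) = 0
w3 = OR(x6, w2) = OR(0, 0) = 0
w4 = AND(w3, w1) = AND(0, 0) = 0
w5 = OR(w4, x1) = OR(0, 1) = 1
w6 = NOR(w5, w1) = NOR(1, 0) = 0
w7 = OR(w6, x3) = OR(0, 1) = 1
So w7 = 1.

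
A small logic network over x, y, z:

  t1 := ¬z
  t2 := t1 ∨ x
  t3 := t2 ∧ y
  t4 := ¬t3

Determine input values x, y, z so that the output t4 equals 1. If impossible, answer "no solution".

Check with x=1 y=0 z=0:
t1 = ¬z = ¬0 = 1
t2 = t1 ∨ x = 1 ∨ 1 = 1
t3 = t2 ∧ y = 1 ∧ 0 = 0
t4 = ¬t3 = ¬0 = 1
So t4 = 1 as required.

x=1 y=0 z=0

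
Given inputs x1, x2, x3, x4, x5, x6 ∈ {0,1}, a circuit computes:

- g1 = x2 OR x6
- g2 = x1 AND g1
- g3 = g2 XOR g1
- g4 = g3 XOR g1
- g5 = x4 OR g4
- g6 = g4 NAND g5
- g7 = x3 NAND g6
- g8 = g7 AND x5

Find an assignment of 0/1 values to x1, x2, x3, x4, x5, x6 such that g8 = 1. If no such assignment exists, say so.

g8 = g7 AND x5 must be 1, so both g7 = 1 and x5 = 1.
Check with x1=0 x2=1 x3=0 x4=0 x5=1 x6=1:
g1 = x2 OR x6 = 1 OR 1 = 1
g2 = x1 AND g1 = 0 AND 1 = 0
g3 = g2 XOR g1 = 0 XOR 1 = 1
g4 = g3 XOR g1 = 1 XOR 1 = 0
g5 = x4 OR g4 = 0 OR 0 = 0
g6 = g4 NAND g5 = 0 NAND 0 = 1
g7 = x3 NAND g6 = 0 NAND 1 = 1
g8 = g7 AND x5 = 1 AND 1 = 1
So g8 = 1 as required.

x1=0 x2=1 x3=0 x4=0 x5=1 x6=1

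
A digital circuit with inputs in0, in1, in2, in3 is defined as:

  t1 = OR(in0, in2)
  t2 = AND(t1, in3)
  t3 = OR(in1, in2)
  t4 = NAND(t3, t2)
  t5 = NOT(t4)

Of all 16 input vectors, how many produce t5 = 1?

5

t5 = NOT(t4) must be 1, so t4 = 0.
t4 = NAND(t3, t2) must be 0, so both t3 = 1 and t2 = 1.
t3 = OR(in1, in2) must be 1, so at least one of in1, in2 is 1.
Satisfying assignments:
  in0=0, in1=0, in2=1, in3=1
  in0=0, in1=1, in2=1, in3=1
  in0=1, in1=0, in2=1, in3=1
  in0=1, in1=1, in2=0, in3=1
  in0=1, in1=1, in2=1, in3=1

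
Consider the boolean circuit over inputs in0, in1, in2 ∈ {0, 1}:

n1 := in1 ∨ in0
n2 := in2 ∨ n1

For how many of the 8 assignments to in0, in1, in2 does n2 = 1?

7

n2 = in2 ∨ n1 must be 1, so at least one of in2, n1 is 1.
Enumerating the 8 input combinations, 7 give n2 = 1 and 1 give n2 = 0.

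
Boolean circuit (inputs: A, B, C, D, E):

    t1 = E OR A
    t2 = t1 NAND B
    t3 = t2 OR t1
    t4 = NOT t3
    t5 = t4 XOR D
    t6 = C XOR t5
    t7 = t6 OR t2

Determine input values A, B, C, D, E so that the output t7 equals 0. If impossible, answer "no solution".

Check with A=1 B=1 C=0 D=0 E=1:
t1 = E OR A = 1 OR 1 = 1
t2 = t1 NAND B = 1 NAND 1 = 0
t3 = t2 OR t1 = 0 OR 1 = 1
t4 = NOT t3 = NOT 1 = 0
t5 = t4 XOR D = 0 XOR 0 = 0
t6 = C XOR t5 = 0 XOR 0 = 0
t7 = t6 OR t2 = 0 OR 0 = 0
So t7 = 0 as required.

A=1 B=1 C=0 D=0 E=1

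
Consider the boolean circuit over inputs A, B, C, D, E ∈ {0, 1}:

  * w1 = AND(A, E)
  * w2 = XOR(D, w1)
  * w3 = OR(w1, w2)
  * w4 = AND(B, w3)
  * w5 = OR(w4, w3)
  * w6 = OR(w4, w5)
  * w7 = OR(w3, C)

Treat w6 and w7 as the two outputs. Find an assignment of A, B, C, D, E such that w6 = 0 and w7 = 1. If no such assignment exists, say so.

A=0, B=1, C=1, D=0, E=1

Check with A=0, B=1, C=1, D=0, E=1:
w1 = AND(A, E) = AND(0, 1) = 0
w2 = XOR(D, w1) = XOR(0, 0) = 0
w3 = OR(w1, w2) = OR(0, 0) = 0
w4 = AND(B, w3) = AND(1, 0) = 0
w5 = OR(w4, w3) = OR(0, 0) = 0
w6 = OR(w4, w5) = OR(0, 0) = 0
w7 = OR(w3, C) = OR(0, 1) = 1
So w6 = 0 and w7 = 1.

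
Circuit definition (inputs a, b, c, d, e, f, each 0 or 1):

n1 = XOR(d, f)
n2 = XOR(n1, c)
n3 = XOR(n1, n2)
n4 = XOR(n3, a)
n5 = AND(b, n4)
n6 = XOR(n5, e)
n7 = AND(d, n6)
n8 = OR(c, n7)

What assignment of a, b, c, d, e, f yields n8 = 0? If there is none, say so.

a=1, b=1, c=0, d=0, e=1, f=1

Check with a=1, b=1, c=0, d=0, e=1, f=1:
n1 = XOR(d, f) = XOR(0, 1) = 1
n2 = XOR(n1, c) = XOR(1, 0) = 1
n3 = XOR(n1, n2) = XOR(1, 1) = 0
n4 = XOR(n3, a) = XOR(0, 1) = 1
n5 = AND(b, n4) = AND(1, 1) = 1
n6 = XOR(n5, e) = XOR(1, 1) = 0
n7 = AND(d, n6) = AND(0, 0) = 0
n8 = OR(c, n7) = OR(0, 0) = 0
So n8 = 0 as required.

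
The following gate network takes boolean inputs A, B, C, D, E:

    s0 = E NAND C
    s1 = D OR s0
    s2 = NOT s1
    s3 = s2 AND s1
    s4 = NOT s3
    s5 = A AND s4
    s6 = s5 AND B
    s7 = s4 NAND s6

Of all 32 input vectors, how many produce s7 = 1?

24

s7 = s4 NAND s6 must be 1, so at least one of s4, s6 is 0.
Enumerating the 32 input combinations, 24 give s7 = 1 and 8 give s7 = 0.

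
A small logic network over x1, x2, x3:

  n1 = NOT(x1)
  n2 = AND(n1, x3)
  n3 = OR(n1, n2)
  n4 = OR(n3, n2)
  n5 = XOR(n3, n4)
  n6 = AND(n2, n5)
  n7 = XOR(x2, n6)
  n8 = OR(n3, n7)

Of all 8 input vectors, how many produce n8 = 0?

n8 = OR(n3, n7) must be 0, so both n3 = 0 and n7 = 0.
Satisfying assignments:
  x1=1, x2=0, x3=0
  x1=1, x2=0, x3=1

2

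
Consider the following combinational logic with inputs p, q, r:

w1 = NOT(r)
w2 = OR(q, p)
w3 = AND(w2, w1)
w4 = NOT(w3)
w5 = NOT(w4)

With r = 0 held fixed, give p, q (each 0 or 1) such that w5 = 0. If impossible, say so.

w5 = NOT(w4) must be 0, so w4 = 1.
Check with r = 0 and p=0, q=0:
w1 = NOT(r) = NOT 0 = 1
w2 = OR(q, p) = OR(0, 0) = 0
w3 = AND(w2, w1) = AND(0, 1) = 0
w4 = NOT(w3) = NOT 0 = 1
w5 = NOT(w4) = NOT 1 = 0
So w5 = 0.

p=0 q=0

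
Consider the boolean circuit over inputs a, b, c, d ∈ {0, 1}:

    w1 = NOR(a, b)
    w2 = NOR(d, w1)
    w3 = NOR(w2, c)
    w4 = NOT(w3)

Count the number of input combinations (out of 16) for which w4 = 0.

w4 = NOT(w3) must be 0, so w3 = 1.
w3 = NOR(w2, c) must be 1, so both w2 = 0 and c = 0.
w2 = NOR(d, w1) must be 0, so at least one of d, w1 is 1.
Enumerating the 16 input combinations, 5 give w4 = 0 and 11 give w4 = 1.

5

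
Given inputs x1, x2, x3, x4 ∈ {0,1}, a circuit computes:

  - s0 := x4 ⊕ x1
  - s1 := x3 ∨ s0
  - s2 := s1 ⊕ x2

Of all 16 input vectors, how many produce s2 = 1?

8

s2 = s1 ⊕ x2 must be 1, so s1 and x2 differ.
Enumerating the 16 input combinations, 8 give s2 = 1 and 8 give s2 = 0.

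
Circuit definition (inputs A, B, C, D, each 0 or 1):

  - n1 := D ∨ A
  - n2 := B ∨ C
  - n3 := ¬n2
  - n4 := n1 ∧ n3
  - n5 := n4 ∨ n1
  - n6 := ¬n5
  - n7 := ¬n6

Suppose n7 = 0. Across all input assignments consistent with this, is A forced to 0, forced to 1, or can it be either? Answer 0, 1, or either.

n7 = ¬n6 must be 0, so n6 = 1.
Every assignment with n7 = 0 has A = 0; there are 4 such assignment(s).
  A=0, B=0, C=0, D=0
  A=0, B=0, C=1, D=0
  A=0, B=1, C=0, D=0
  A=0, B=1, C=1, D=0

0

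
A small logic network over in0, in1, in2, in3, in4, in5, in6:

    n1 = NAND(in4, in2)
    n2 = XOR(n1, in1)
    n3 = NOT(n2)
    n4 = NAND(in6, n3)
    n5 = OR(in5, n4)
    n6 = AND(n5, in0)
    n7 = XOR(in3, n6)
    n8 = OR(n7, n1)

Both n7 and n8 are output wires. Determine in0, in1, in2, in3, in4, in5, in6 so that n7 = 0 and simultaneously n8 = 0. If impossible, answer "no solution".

in0=1, in1=1, in2=1, in3=1, in4=1, in5=0, in6=1

Check with in0=1, in1=1, in2=1, in3=1, in4=1, in5=0, in6=1:
n1 = NAND(in4, in2) = NAND(1, 1) = 0
n2 = XOR(n1, in1) = XOR(0, 1) = 1
n3 = NOT(n2) = NOT 1 = 0
n4 = NAND(in6, n3) = NAND(1, 0) = 1
n5 = OR(in5, n4) = OR(0, 1) = 1
n6 = AND(n5, in0) = AND(1, 1) = 1
n7 = XOR(in3, n6) = XOR(1, 1) = 0
n8 = OR(n7, n1) = OR(0, 0) = 0
So n7 = 0 and n8 = 0.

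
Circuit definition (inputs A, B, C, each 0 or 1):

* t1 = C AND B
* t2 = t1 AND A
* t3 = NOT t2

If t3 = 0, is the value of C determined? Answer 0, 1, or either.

1

t3 = NOT t2 must be 0, so t2 = 1.
t2 = t1 AND A must be 1, so both t1 = 1 and A = 1.
t1 = C AND B must be 1, so both C = 1 and B = 1.
Every assignment with t3 = 0 has C = 1; there are 1 such assignment(s).
  A=1, B=1, C=1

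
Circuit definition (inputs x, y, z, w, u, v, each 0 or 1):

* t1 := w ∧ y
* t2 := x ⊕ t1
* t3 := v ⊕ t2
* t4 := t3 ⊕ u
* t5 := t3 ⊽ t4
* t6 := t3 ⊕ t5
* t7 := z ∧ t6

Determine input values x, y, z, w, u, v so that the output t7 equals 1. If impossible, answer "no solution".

t7 = z ∧ t6 must be 1, so both z = 1 and t6 = 1.
t6 = t3 ⊕ t5 must be 1, so t3 and t5 differ.
Check with x=1, y=0, z=1, w=0, u=1, v=0:
t1 = w ∧ y = 0 ∧ 0 = 0
t2 = x ⊕ t1 = 1 ⊕ 0 = 1
t3 = v ⊕ t2 = 0 ⊕ 1 = 1
t4 = t3 ⊕ u = 1 ⊕ 1 = 0
t5 = t3 ⊽ t4 = 1 ⊽ 0 = 0
t6 = t3 ⊕ t5 = 1 ⊕ 0 = 1
t7 = z ∧ t6 = 1 ∧ 1 = 1
So t7 = 1 as required.

x=1, y=0, z=1, w=0, u=1, v=0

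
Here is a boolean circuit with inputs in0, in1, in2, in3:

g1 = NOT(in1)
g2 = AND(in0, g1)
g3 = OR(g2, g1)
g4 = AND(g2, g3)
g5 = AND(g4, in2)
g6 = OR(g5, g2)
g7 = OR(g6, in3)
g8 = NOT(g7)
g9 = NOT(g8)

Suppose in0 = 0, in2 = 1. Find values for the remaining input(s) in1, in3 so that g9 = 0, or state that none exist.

g9 = NOT(g8) must be 0, so g8 = 1.
Check with in0 = 0, in2 = 1 and in1=0, in3=0:
g1 = NOT(in1) = NOT 0 = 1
g2 = AND(in0, g1) = AND(0, 1) = 0
g3 = OR(g2, g1) = OR(0, 1) = 1
g4 = AND(g2, g3) = AND(0, 1) = 0
g5 = AND(g4, in2) = AND(0, 1) = 0
g6 = OR(g5, g2) = OR(0, 0) = 0
g7 = OR(g6, in3) = OR(0, 0) = 0
g8 = NOT(g7) = NOT 0 = 1
g9 = NOT(g8) = NOT 1 = 0
So g9 = 0.

in1=0, in3=0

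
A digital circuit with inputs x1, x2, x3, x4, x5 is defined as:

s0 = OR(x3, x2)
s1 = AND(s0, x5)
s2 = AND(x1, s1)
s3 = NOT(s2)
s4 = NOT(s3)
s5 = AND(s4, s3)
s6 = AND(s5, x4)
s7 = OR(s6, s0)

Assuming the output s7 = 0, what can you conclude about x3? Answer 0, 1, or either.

0

s7 = OR(s6, s0) must be 0, so both s6 = 0 and s0 = 0.
s6 = AND(s5, x4) must be 0, so at least one of s5, x4 is 0.
s0 = OR(x3, x2) must be 0, so both x3 = 0 and x2 = 0.
Every assignment with s7 = 0 has x3 = 0; there are 8 such assignment(s).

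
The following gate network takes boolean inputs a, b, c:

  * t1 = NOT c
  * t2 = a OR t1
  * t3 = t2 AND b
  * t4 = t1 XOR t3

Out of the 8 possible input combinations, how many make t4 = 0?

t4 = t1 XOR t3 must be 0, so t1 and t3 are equal.
Satisfying assignments:
  a=0, b=0, c=1
  a=0, b=1, c=0
  a=0, b=1, c=1
  a=1, b=0, c=1
  a=1, b=1, c=0

5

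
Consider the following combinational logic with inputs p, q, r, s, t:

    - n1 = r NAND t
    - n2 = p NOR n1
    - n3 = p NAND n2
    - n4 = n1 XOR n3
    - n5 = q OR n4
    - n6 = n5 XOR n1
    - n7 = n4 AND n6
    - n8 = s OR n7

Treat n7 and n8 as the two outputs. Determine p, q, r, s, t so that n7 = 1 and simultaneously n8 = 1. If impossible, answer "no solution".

p=1 q=1 r=1 s=0 t=1

Check with p=1 q=1 r=1 s=0 t=1:
n1 = r NAND t = 1 NAND 1 = 0
n2 = p NOR n1 = 1 NOR 0 = 0
n3 = p NAND n2 = 1 NAND 0 = 1
n4 = n1 XOR n3 = 0 XOR 1 = 1
n5 = q OR n4 = 1 OR 1 = 1
n6 = n5 XOR n1 = 1 XOR 0 = 1
n7 = n4 AND n6 = 1 AND 1 = 1
n8 = s OR n7 = 0 OR 1 = 1
So n7 = 1 and n8 = 1.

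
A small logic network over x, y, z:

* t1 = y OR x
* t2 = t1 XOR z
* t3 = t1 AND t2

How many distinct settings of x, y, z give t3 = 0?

t3 = t1 AND t2 must be 0, so at least one of t1, t2 is 0.
Enumerating the 8 input combinations, 5 give t3 = 0 and 3 give t3 = 1.

5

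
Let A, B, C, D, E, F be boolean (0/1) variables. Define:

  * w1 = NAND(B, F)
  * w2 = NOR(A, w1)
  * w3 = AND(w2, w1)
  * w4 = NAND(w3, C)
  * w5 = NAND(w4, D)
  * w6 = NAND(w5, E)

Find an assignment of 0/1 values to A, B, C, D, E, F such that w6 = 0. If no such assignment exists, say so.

w6 = NAND(w5, E) must be 0, so both w5 = 1 and E = 1.
Check with A=0, B=1, C=1, D=0, E=1, F=1:
w1 = NAND(B, F) = NAND(1, 1) = 0
w2 = NOR(A, w1) = NOR(0, 0) = 1
w3 = AND(w2, w1) = AND(1, 0) = 0
w4 = NAND(w3, C) = NAND(0, 1) = 1
w5 = NAND(w4, D) = NAND(1, 0) = 1
w6 = NAND(w5, E) = NAND(1, 1) = 0
So w6 = 0 as required.

A=0, B=1, C=1, D=0, E=1, F=1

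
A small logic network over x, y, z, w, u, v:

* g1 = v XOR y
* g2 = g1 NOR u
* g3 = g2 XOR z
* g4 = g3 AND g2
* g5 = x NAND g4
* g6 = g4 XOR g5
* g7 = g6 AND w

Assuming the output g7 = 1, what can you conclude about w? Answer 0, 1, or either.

1

g7 = g6 AND w must be 1, so both g6 = 1 and w = 1.
g6 = g4 XOR g5 must be 1, so g4 and g5 differ.
Every assignment with g7 = 1 has w = 1; there are 30 such assignment(s).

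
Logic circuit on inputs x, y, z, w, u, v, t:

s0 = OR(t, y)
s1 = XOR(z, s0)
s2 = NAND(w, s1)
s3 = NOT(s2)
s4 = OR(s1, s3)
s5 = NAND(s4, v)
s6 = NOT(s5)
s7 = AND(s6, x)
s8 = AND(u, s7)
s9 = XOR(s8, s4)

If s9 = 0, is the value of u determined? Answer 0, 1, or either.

either

Both values of u occur among assignments with s9 = 0:
  u=0: x=0, y=0, z=0, w=0, u=0, v=0, t=0
  u=1: x=0, y=0, z=0, w=0, u=1, v=0, t=0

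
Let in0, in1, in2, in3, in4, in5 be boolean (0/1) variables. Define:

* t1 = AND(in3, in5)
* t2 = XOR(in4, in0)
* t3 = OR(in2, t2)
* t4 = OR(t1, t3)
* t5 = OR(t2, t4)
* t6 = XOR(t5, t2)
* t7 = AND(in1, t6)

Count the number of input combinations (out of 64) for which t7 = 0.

54

t7 = AND(in1, t6) must be 0, so at least one of in1, t6 is 0.
Enumerating the 64 input combinations, 54 give t7 = 0 and 10 give t7 = 1.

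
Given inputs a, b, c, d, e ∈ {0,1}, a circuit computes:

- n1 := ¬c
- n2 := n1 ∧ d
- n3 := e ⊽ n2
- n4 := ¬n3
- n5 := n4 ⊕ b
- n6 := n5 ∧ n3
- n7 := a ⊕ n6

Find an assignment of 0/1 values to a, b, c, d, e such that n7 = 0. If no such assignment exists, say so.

a=0, b=1, c=1, d=1, e=1

n7 = a ⊕ n6 must be 0, so a and n6 are equal.
Check with a=0, b=1, c=1, d=1, e=1:
n1 = ¬c = ¬1 = 0
n2 = n1 ∧ d = 0 ∧ 1 = 0
n3 = e ⊽ n2 = 1 ⊽ 0 = 0
n4 = ¬n3 = ¬0 = 1
n5 = n4 ⊕ b = 1 ⊕ 1 = 0
n6 = n5 ∧ n3 = 0 ∧ 0 = 0
n7 = a ⊕ n6 = 0 ⊕ 0 = 0
So n7 = 0 as required.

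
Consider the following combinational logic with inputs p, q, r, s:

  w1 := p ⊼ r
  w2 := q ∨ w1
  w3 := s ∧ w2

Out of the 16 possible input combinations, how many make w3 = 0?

9

w3 = s ∧ w2 must be 0, so at least one of s, w2 is 0.
Enumerating the 16 input combinations, 9 give w3 = 0 and 7 give w3 = 1.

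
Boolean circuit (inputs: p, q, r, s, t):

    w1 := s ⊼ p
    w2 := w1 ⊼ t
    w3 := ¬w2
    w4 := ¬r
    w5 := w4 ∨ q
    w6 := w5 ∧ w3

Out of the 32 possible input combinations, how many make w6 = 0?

23

w6 = w5 ∧ w3 must be 0, so at least one of w5, w3 is 0.
Enumerating the 32 input combinations, 23 give w6 = 0 and 9 give w6 = 1.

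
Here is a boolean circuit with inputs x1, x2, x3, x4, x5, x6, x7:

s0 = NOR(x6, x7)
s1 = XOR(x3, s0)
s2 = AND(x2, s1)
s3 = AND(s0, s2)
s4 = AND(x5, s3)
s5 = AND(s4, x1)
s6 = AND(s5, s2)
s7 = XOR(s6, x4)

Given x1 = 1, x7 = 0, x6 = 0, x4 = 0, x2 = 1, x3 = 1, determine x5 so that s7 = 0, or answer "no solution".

s7 = XOR(s6, x4) must be 0, so s6 and x4 are equal.
Check with x1 = 1, x7 = 0, x6 = 0, x4 = 0, x2 = 1, x3 = 1 and x5=0:
s0 = NOR(x6, x7) = NOR(0, 0) = 1
s1 = XOR(x3, s0) = XOR(1, 1) = 0
s2 = AND(x2, s1) = AND(1, 0) = 0
s3 = AND(s0, s2) = AND(1, 0) = 0
s4 = AND(x5, s3) = AND(0, 0) = 0
s5 = AND(s4, x1) = AND(0, 1) = 0
s6 = AND(s5, s2) = AND(0, 0) = 0
s7 = XOR(s6, x4) = XOR(0, 0) = 0
So s7 = 0.

x5=0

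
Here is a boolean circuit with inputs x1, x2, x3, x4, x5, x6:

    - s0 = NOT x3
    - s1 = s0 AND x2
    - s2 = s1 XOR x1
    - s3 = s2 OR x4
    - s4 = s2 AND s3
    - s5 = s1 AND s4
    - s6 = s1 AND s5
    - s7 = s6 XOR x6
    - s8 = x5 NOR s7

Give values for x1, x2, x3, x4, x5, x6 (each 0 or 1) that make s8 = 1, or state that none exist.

s8 = x5 NOR s7 must be 1, so both x5 = 0 and s7 = 0.
s7 = s6 XOR x6 must be 0, so s6 and x6 are equal.
Check with x1=0, x2=0, x3=1, x4=0, x5=0, x6=0:
s0 = NOT x3 = NOT 1 = 0
s1 = s0 AND x2 = 0 AND 0 = 0
s2 = s1 XOR x1 = 0 XOR 0 = 0
s3 = s2 OR x4 = 0 OR 0 = 0
s4 = s2 AND s3 = 0 AND 0 = 0
s5 = s1 AND s4 = 0 AND 0 = 0
s6 = s1 AND s5 = 0 AND 0 = 0
s7 = s6 XOR x6 = 0 XOR 0 = 0
s8 = x5 NOR s7 = 0 NOR 0 = 1
So s8 = 1 as required.

x1=0, x2=0, x3=1, x4=0, x5=0, x6=0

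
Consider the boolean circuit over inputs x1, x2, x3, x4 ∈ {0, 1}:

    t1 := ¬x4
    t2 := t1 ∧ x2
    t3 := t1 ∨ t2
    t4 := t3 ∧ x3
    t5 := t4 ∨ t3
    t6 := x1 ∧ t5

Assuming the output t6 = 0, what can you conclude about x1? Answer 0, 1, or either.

Both values of x1 occur among assignments with t6 = 0:
  x1=0: x1=0, x2=0, x3=0, x4=0
  x1=1: x1=1, x2=0, x3=0, x4=1

either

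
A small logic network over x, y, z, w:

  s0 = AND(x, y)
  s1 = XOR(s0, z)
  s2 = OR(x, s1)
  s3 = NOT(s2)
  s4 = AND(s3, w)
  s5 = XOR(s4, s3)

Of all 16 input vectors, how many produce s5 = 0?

14

s5 = XOR(s4, s3) must be 0, so s4 and s3 are equal.
Enumerating the 16 input combinations, 14 give s5 = 0 and 2 give s5 = 1.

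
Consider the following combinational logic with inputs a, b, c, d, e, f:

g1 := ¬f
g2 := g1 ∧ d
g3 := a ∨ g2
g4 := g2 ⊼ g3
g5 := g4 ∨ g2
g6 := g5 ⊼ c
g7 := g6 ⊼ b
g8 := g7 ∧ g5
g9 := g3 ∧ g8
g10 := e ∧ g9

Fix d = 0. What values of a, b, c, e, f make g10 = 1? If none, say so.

a=1, b=0, c=0, e=1, f=0

g10 = e ∧ g9 must be 1, so both e = 1 and g9 = 1.
g9 = g3 ∧ g8 must be 1, so both g3 = 1 and g8 = 1.
Check with d = 0 and a=1, b=0, c=0, e=1, f=0:
g1 = ¬f = ¬0 = 1
g2 = g1 ∧ d = 1 ∧ 0 = 0
g3 = a ∨ g2 = 1 ∨ 0 = 1
g4 = g2 ⊼ g3 = 0 ⊼ 1 = 1
g5 = g4 ∨ g2 = 1 ∨ 0 = 1
g6 = g5 ⊼ c = 1 ⊼ 0 = 1
g7 = g6 ⊼ b = 1 ⊼ 0 = 1
g8 = g7 ∧ g5 = 1 ∧ 1 = 1
g9 = g3 ∧ g8 = 1 ∧ 1 = 1
g10 = e ∧ g9 = 1 ∧ 1 = 1
So g10 = 1.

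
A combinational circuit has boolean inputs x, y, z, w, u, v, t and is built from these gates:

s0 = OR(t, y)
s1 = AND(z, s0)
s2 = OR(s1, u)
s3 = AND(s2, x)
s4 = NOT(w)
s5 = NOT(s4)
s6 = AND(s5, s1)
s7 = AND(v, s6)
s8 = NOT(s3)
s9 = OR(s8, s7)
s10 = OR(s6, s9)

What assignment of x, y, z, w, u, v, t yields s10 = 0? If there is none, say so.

x=1, y=1, z=0, w=0, u=1, v=1, t=1

Check with x=1, y=1, z=0, w=0, u=1, v=1, t=1:
s0 = OR(t, y) = OR(1, 1) = 1
s1 = AND(z, s0) = AND(0, 1) = 0
s2 = OR(s1, u) = OR(0, 1) = 1
s3 = AND(s2, x) = AND(1, 1) = 1
s4 = NOT(w) = NOT 0 = 1
s5 = NOT(s4) = NOT 1 = 0
s6 = AND(s5, s1) = AND(0, 0) = 0
s7 = AND(v, s6) = AND(1, 0) = 0
s8 = NOT(s3) = NOT 1 = 0
s9 = OR(s8, s7) = OR(0, 0) = 0
s10 = OR(s6, s9) = OR(0, 0) = 0
So s10 = 0 as required.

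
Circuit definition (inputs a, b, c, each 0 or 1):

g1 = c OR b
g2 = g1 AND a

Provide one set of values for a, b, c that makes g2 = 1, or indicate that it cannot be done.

a=1 b=1 c=0

Check with a=1 b=1 c=0:
g1 = c OR b = 0 OR 1 = 1
g2 = g1 AND a = 1 AND 1 = 1
So g2 = 1 as required.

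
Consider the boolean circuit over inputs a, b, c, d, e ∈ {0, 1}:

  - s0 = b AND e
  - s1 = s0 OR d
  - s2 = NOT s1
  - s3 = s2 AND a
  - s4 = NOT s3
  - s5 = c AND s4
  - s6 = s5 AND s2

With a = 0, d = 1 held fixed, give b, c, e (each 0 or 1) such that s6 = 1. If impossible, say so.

With a = 0, d = 1 fixed, none of the 8 settings of b, c, e give s6 = 1.
For example, with b=0, c=0, e=1:
s0 = b AND e = 0 AND 1 = 0
s1 = s0 OR d = 0 OR 1 = 1
s2 = NOT s1 = NOT 1 = 0
s3 = s2 AND a = 0 AND 0 = 0
s4 = NOT s3 = NOT 0 = 1
s5 = c AND s4 = 0 AND 1 = 0
s6 = s5 AND s2 = 0 AND 0 = 0
giving s6 = 0 ≠ 1.

no solution exists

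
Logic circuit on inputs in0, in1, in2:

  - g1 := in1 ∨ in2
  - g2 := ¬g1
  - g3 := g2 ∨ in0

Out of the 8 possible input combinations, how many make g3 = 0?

g3 = g2 ∨ in0 must be 0, so both g2 = 0 and in0 = 0.
Satisfying assignments:
  in0=0, in1=0, in2=1
  in0=0, in1=1, in2=0
  in0=0, in1=1, in2=1

3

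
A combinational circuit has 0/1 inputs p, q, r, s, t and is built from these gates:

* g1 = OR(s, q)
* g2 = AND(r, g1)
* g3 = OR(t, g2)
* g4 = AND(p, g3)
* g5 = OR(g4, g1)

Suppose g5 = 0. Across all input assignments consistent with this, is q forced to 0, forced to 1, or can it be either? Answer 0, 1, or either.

g5 = OR(g4, g1) must be 0, so both g4 = 0 and g1 = 0.
Every assignment with g5 = 0 has q = 0; there are 6 such assignment(s).

0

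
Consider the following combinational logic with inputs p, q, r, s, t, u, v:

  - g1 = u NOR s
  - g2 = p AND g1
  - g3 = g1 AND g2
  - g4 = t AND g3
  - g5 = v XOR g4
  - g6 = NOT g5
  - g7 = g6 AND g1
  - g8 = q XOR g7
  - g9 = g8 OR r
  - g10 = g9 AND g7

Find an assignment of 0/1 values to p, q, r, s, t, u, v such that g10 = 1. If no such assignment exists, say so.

g10 = g9 AND g7 must be 1, so both g9 = 1 and g7 = 1.
Check with p=1, q=0, r=1, s=0, t=0, u=0, v=0:
g1 = u NOR s = 0 NOR 0 = 1
g2 = p AND g1 = 1 AND 1 = 1
g3 = g1 AND g2 = 1 AND 1 = 1
g4 = t AND g3 = 0 AND 1 = 0
g5 = v XOR g4 = 0 XOR 0 = 0
g6 = NOT g5 = NOT 0 = 1
g7 = g6 AND g1 = 1 AND 1 = 1
g8 = q XOR g7 = 0 XOR 1 = 1
g9 = g8 OR r = 1 OR 1 = 1
g10 = g9 AND g7 = 1 AND 1 = 1
So g10 = 1 as required.

p=1, q=0, r=1, s=0, t=0, u=0, v=0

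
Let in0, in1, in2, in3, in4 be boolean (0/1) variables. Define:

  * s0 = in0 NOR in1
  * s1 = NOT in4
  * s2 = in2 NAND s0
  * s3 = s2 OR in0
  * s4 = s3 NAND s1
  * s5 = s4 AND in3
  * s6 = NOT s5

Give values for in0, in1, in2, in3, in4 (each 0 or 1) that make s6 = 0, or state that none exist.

s6 = NOT s5 must be 0, so s5 = 1.
s5 = s4 AND in3 must be 1, so both s4 = 1 and in3 = 1.
s4 = s3 NAND s1 must be 1, so at least one of s3, s1 is 0.
Check with in0=0, in1=0, in2=1, in3=1, in4=1:
s0 = in0 NOR in1 = 0 NOR 0 = 1
s1 = NOT in4 = NOT 1 = 0
s2 = in2 NAND s0 = 1 NAND 1 = 0
s3 = s2 OR in0 = 0 OR 0 = 0
s4 = s3 NAND s1 = 0 NAND 0 = 1
s5 = s4 AND in3 = 1 AND 1 = 1
s6 = NOT s5 = NOT 1 = 0
So s6 = 0 as required.

in0=0, in1=0, in2=1, in3=1, in4=1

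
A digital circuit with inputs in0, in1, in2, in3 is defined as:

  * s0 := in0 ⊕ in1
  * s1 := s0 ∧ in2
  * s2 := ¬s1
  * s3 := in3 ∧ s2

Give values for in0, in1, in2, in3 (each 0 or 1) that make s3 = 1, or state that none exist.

in0=1, in1=1, in2=0, in3=1

s3 = in3 ∧ s2 must be 1, so both in3 = 1 and s2 = 1.
s2 = ¬s1 must be 1, so s1 = 0.
s1 = s0 ∧ in2 must be 0, so at least one of s0, in2 is 0.
Check with in0=1, in1=1, in2=0, in3=1:
s0 = in0 ⊕ in1 = 1 ⊕ 1 = 0
s1 = s0 ∧ in2 = 0 ∧ 0 = 0
s2 = ¬s1 = ¬0 = 1
s3 = in3 ∧ s2 = 1 ∧ 1 = 1
So s3 = 1 as required.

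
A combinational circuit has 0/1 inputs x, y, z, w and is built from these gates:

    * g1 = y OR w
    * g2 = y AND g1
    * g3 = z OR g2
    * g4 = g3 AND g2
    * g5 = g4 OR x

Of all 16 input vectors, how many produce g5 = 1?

12

g5 = g4 OR x must be 1, so at least one of g4, x is 1.
Enumerating the 16 input combinations, 12 give g5 = 1 and 4 give g5 = 0.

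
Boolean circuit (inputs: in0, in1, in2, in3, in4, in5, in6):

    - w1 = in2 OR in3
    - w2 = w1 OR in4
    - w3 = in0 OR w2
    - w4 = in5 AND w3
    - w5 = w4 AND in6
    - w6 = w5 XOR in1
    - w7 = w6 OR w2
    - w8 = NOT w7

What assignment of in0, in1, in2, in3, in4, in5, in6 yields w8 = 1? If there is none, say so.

in0=1, in1=0, in2=0, in3=0, in4=0, in5=0, in6=0

w8 = NOT w7 must be 1, so w7 = 0.
w7 = w6 OR w2 must be 0, so both w6 = 0 and w2 = 0.
Check with in0=1, in1=0, in2=0, in3=0, in4=0, in5=0, in6=0:
w1 = in2 OR in3 = 0 OR 0 = 0
w2 = w1 OR in4 = 0 OR 0 = 0
w3 = in0 OR w2 = 1 OR 0 = 1
w4 = in5 AND w3 = 0 AND 1 = 0
w5 = w4 AND in6 = 0 AND 0 = 0
w6 = w5 XOR in1 = 0 XOR 0 = 0
w7 = w6 OR w2 = 0 OR 0 = 0
w8 = NOT w7 = NOT 0 = 1
So w8 = 1 as required.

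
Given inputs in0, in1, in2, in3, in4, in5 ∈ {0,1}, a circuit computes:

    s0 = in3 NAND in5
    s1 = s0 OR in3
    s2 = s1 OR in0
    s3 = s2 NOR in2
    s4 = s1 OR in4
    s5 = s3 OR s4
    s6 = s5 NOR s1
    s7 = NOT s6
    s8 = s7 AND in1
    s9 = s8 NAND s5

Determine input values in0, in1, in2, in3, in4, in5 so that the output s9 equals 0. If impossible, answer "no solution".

s9 = s8 NAND s5 must be 0, so both s8 = 1 and s5 = 1.
s8 = s7 AND in1 must be 1, so both s7 = 1 and in1 = 1.
s5 = s3 OR s4 must be 1, so at least one of s3, s4 is 1.
Check with in0=1, in1=1, in2=0, in3=0, in4=1, in5=1:
s0 = in3 NAND in5 = 0 NAND 1 = 1
s1 = s0 OR in3 = 1 OR 0 = 1
s2 = s1 OR in0 = 1 OR 1 = 1
s3 = s2 NOR in2 = 1 NOR 0 = 0
s4 = s1 OR in4 = 1 OR 1 = 1
s5 = s3 OR s4 = 0 OR 1 = 1
s6 = s5 NOR s1 = 1 NOR 1 = 0
s7 = NOT s6 = NOT 0 = 1
s8 = s7 AND in1 = 1 AND 1 = 1
s9 = s8 NAND s5 = 1 NAND 1 = 0
So s9 = 0 as required.

in0=1, in1=1, in2=0, in3=0, in4=1, in5=1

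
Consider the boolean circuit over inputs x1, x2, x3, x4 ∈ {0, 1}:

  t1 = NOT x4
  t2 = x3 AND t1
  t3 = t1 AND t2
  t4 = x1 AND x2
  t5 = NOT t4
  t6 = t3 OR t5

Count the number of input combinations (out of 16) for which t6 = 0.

3

t6 = t3 OR t5 must be 0, so both t3 = 0 and t5 = 0.
t3 = t1 AND t2 must be 0, so at least one of t1, t2 is 0.
Satisfying assignments:
  x1=1, x2=1, x3=0, x4=0
  x1=1, x2=1, x3=0, x4=1
  x1=1, x2=1, x3=1, x4=1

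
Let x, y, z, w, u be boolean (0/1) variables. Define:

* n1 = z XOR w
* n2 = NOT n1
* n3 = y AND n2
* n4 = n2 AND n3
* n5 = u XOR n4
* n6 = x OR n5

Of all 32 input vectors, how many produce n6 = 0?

n6 = x OR n5 must be 0, so both x = 0 and n5 = 0.
Enumerating the 32 input combinations, 8 give n6 = 0 and 24 give n6 = 1.

8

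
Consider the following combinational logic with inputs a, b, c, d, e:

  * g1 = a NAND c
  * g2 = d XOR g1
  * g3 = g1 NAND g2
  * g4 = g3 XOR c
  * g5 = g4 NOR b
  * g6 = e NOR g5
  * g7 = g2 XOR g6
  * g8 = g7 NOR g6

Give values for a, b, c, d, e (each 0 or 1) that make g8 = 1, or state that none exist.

g8 = g7 NOR g6 must be 1, so both g7 = 0 and g6 = 0.
g7 = g2 XOR g6 must be 0, so g2 and g6 are equal.
Check with a=1, b=0, c=1, d=0, e=0:
g1 = a NAND c = 1 NAND 1 = 0
g2 = d XOR g1 = 0 XOR 0 = 0
g3 = g1 NAND g2 = 0 NAND 0 = 1
g4 = g3 XOR c = 1 XOR 1 = 0
g5 = g4 NOR b = 0 NOR 0 = 1
g6 = e NOR g5 = 0 NOR 1 = 0
g7 = g2 XOR g6 = 0 XOR 0 = 0
g8 = g7 NOR g6 = 0 NOR 0 = 1
So g8 = 1 as required.

a=1, b=0, c=1, d=0, e=0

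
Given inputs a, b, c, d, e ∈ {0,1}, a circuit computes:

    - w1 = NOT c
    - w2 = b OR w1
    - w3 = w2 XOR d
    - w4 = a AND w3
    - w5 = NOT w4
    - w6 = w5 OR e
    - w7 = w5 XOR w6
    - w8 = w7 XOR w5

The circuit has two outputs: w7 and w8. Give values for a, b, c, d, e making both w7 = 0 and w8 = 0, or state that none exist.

a=1 b=0 c=1 d=1 e=0

Check with a=1 b=0 c=1 d=1 e=0:
w1 = NOT c = NOT 1 = 0
w2 = b OR w1 = 0 OR 0 = 0
w3 = w2 XOR d = 0 XOR 1 = 1
w4 = a AND w3 = 1 AND 1 = 1
w5 = NOT w4 = NOT 1 = 0
w6 = w5 OR e = 0 OR 0 = 0
w7 = w5 XOR w6 = 0 XOR 0 = 0
w8 = w7 XOR w5 = 0 XOR 0 = 0
So w7 = 0 and w8 = 0.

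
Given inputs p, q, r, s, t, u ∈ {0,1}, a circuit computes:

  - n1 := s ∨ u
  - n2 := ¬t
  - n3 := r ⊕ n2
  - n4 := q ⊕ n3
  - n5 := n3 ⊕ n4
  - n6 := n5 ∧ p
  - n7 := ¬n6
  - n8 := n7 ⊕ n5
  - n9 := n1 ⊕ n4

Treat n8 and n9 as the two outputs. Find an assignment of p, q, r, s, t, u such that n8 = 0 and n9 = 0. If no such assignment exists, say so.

Check with p=0, q=1, r=0, s=1, t=1, u=1:
n1 = s ∨ u = 1 ∨ 1 = 1
n2 = ¬t = ¬1 = 0
n3 = r ⊕ n2 = 0 ⊕ 0 = 0
n4 = q ⊕ n3 = 1 ⊕ 0 = 1
n5 = n3 ⊕ n4 = 0 ⊕ 1 = 1
n6 = n5 ∧ p = 1 ∧ 0 = 0
n7 = ¬n6 = ¬0 = 1
n8 = n7 ⊕ n5 = 1 ⊕ 1 = 0
n9 = n1 ⊕ n4 = 1 ⊕ 1 = 0
So n8 = 0 and n9 = 0.

p=0, q=1, r=0, s=1, t=1, u=1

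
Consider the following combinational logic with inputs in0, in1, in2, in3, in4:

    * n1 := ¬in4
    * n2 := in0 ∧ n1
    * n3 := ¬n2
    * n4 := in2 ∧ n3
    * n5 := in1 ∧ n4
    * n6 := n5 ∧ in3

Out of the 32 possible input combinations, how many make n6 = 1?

3

n6 = n5 ∧ in3 must be 1, so both n5 = 1 and in3 = 1.
n5 = in1 ∧ n4 must be 1, so both in1 = 1 and n4 = 1.
Satisfying assignments:
  in0=0, in1=1, in2=1, in3=1, in4=0
  in0=0, in1=1, in2=1, in3=1, in4=1
  in0=1, in1=1, in2=1, in3=1, in4=1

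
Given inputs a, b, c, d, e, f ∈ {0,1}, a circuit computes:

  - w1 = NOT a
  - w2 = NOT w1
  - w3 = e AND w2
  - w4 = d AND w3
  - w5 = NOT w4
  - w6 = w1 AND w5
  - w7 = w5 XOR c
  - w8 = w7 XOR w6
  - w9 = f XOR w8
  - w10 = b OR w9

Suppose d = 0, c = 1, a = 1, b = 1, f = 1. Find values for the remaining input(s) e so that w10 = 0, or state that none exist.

With d = 0, c = 1, a = 1, b = 1, f = 1 fixed, none of the 2 settings of e give w10 = 0.
For example, with e=1:
w1 = NOT a = NOT 1 = 0
w2 = NOT w1 = NOT 0 = 1
w3 = e AND w2 = 1 AND 1 = 1
w4 = d AND w3 = 0 AND 1 = 0
w5 = NOT w4 = NOT 0 = 1
w6 = w1 AND w5 = 0 AND 1 = 0
w7 = w5 XOR c = 1 XOR 1 = 0
w8 = w7 XOR w6 = 0 XOR 0 = 0
w9 = f XOR w8 = 1 XOR 0 = 1
w10 = b OR w9 = 1 OR 1 = 1
giving w10 = 1 ≠ 0.

no solution exists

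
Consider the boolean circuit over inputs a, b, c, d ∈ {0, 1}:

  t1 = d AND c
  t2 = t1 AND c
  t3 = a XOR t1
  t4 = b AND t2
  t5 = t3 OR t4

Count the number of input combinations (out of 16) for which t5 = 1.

t5 = t3 OR t4 must be 1, so at least one of t3, t4 is 1.
Enumerating the 16 input combinations, 9 give t5 = 1 and 7 give t5 = 0.

9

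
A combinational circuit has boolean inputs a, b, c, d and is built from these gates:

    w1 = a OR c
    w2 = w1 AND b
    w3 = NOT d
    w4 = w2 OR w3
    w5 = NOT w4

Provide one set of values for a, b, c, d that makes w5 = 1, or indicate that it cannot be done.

a=0, b=0, c=1, d=1

w5 = NOT w4 must be 1, so w4 = 0.
w4 = w2 OR w3 must be 0, so both w2 = 0 and w3 = 0.
Check with a=0, b=0, c=1, d=1:
w1 = a OR c = 0 OR 1 = 1
w2 = w1 AND b = 1 AND 0 = 0
w3 = NOT d = NOT 1 = 0
w4 = w2 OR w3 = 0 OR 0 = 0
w5 = NOT w4 = NOT 0 = 1
So w5 = 1 as required.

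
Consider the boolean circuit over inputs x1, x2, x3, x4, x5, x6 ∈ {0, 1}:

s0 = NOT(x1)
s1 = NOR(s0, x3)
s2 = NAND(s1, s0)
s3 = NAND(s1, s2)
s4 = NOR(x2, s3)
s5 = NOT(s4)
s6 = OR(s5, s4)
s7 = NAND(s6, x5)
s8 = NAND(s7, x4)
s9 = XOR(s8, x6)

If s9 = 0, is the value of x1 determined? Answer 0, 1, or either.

either

Both values of x1 occur among assignments with s9 = 0:
  x1=0: x1=0, x2=0, x3=0, x4=0, x5=0, x6=1
  x1=1: x1=1, x2=0, x3=0, x4=0, x5=0, x6=1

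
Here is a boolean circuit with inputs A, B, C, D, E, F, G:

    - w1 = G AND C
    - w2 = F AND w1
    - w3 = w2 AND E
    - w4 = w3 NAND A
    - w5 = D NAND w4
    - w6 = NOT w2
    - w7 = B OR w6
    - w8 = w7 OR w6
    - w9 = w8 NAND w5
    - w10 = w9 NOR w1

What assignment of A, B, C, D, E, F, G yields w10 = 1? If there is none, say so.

A=1 B=0 C=1 D=0 E=1 F=1 G=0

w10 = w9 NOR w1 must be 1, so both w9 = 0 and w1 = 0.
Check with A=1 B=0 C=1 D=0 E=1 F=1 G=0:
w1 = G AND C = 0 AND 1 = 0
w2 = F AND w1 = 1 AND 0 = 0
w3 = w2 AND E = 0 AND 1 = 0
w4 = w3 NAND A = 0 NAND 1 = 1
w5 = D NAND w4 = 0 NAND 1 = 1
w6 = NOT w2 = NOT 0 = 1
w7 = B OR w6 = 0 OR 1 = 1
w8 = w7 OR w6 = 1 OR 1 = 1
w9 = w8 NAND w5 = 1 NAND 1 = 0
w10 = w9 NOR w1 = 0 NOR 0 = 1
So w10 = 1 as required.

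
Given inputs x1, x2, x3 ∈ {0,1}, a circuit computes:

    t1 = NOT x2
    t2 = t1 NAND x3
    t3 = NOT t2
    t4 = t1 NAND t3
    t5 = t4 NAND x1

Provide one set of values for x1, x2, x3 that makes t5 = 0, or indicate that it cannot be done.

x1=1, x2=0, x3=0

t5 = t4 NAND x1 must be 0, so both t4 = 1 and x1 = 1.
t4 = t1 NAND t3 must be 1, so at least one of t1, t3 is 0.
Check with x1=1, x2=0, x3=0:
t1 = NOT x2 = NOT 0 = 1
t2 = t1 NAND x3 = 1 NAND 0 = 1
t3 = NOT t2 = NOT 1 = 0
t4 = t1 NAND t3 = 1 NAND 0 = 1
t5 = t4 NAND x1 = 1 NAND 1 = 0
So t5 = 0 as required.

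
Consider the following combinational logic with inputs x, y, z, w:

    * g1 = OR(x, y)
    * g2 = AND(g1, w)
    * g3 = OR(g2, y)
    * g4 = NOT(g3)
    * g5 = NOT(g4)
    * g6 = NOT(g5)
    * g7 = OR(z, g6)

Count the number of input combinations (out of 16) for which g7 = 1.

11

g7 = OR(z, g6) must be 1, so at least one of z, g6 is 1.
Enumerating the 16 input combinations, 11 give g7 = 1 and 5 give g7 = 0.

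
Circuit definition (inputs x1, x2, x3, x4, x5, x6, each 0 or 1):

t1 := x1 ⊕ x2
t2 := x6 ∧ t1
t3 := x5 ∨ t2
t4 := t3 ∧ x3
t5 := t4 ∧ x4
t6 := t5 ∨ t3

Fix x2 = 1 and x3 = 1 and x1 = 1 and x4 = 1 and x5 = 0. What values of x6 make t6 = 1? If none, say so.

no solution exists

With x2 = 1 and x3 = 1 and x1 = 1 and x4 = 1 and x5 = 0 fixed, none of the 2 settings of x6 give t6 = 1.
For example, with x6=0:
t1 = x1 ⊕ x2 = 1 ⊕ 1 = 0
t2 = x6 ∧ t1 = 0 ∧ 0 = 0
t3 = x5 ∨ t2 = 0 ∨ 0 = 0
t4 = t3 ∧ x3 = 0 ∧ 1 = 0
t5 = t4 ∧ x4 = 0 ∧ 1 = 0
t6 = t5 ∨ t3 = 0 ∨ 0 = 0
giving t6 = 0 ≠ 1.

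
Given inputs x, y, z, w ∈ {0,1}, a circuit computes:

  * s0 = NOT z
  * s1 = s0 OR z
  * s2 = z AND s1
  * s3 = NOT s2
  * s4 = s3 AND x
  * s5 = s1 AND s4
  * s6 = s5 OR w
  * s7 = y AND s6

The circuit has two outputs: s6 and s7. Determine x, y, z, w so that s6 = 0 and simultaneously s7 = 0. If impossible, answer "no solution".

x=1, y=1, z=1, w=0

Check with x=1, y=1, z=1, w=0:
s0 = NOT z = NOT 1 = 0
s1 = s0 OR z = 0 OR 1 = 1
s2 = z AND s1 = 1 AND 1 = 1
s3 = NOT s2 = NOT 1 = 0
s4 = s3 AND x = 0 AND 1 = 0
s5 = s1 AND s4 = 1 AND 0 = 0
s6 = s5 OR w = 0 OR 0 = 0
s7 = y AND s6 = 1 AND 0 = 0
So s6 = 0 and s7 = 0.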